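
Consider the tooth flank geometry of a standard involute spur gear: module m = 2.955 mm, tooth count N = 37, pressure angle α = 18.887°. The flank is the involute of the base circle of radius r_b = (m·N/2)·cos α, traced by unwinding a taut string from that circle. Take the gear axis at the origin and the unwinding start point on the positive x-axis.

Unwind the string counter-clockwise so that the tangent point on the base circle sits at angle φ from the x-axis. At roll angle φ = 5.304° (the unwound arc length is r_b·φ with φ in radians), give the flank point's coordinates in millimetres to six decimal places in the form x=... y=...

x=51.945291 y=0.013666

pitch radius r_p = m·N/2 = 2.955·37/2 = 54.667500
base radius r_b = r_p·cos α = 54.667500·cos 18.887° = 51.724138
roll angle φ = 5.304° = 0.09257226 rad
x = r_b·(cos φ + φ·sin φ) = 51.724138·(0.99571825 + 0.09257226·0.09244010) = 51.945291
y = r_b·(sin φ − φ·cos φ) = 51.724138·(0.09244010 − 0.09257226·0.99571825) = 0.013666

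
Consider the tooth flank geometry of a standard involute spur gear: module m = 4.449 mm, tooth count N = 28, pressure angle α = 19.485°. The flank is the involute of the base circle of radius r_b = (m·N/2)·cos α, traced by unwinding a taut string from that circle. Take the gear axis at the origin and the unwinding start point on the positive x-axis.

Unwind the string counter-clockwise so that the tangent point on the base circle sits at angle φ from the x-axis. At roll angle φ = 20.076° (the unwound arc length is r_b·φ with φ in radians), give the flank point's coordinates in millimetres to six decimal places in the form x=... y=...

pitch radius r_p = m·N/2 = 4.449·28/2 = 62.286000
base radius r_b = r_p·cos α = 62.286000·cos 19.485° = 58.718809
roll angle φ = 20.076° = 0.35039230 rad
x = r_b·(cos φ + φ·sin φ) = 58.718809·(0.93923812 + 0.35039230·0.34326630) = 62.213517
y = r_b·(sin φ − φ·cos φ) = 58.718809·(0.34326630 − 0.35039230·0.93923812) = 0.831722

x=62.213517 y=0.831722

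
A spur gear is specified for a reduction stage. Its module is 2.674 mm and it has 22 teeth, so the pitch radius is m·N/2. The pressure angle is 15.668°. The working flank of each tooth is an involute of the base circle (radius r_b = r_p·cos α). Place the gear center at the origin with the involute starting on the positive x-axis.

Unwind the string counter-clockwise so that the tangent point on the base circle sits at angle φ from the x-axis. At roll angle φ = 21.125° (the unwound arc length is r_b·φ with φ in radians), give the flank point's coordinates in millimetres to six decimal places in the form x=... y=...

pitch radius r_p = m·N/2 = 2.674·22/2 = 29.414000
base radius r_b = r_p·cos α = 29.414000·cos 15.668° = 28.321056
roll angle φ = 21.125° = 0.36870080 rad
x = r_b·(cos φ + φ·sin φ) = 28.321056·(0.93279637 + 0.36870080·0.36040385) = 30.181114
y = r_b·(sin φ − φ·cos φ) = 28.321056·(0.36040385 − 0.36870080·0.93279637) = 0.466762

x=30.181114 y=0.466762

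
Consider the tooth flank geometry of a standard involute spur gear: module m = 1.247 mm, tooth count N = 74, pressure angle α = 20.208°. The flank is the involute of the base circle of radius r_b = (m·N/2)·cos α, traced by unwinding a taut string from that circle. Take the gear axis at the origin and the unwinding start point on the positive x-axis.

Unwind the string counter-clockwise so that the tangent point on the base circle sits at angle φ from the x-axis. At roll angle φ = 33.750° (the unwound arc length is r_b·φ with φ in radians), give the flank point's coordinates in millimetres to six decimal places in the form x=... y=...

pitch radius r_p = m·N/2 = 1.247·74/2 = 46.139000
base radius r_b = r_p·cos α = 46.139000·cos 20.208° = 43.298905
roll angle φ = 33.750° = 0.58904862 rad
x = r_b·(cos φ + φ·sin φ) = 43.298905·(0.83146961 + 0.58904862·0.55557023) = 50.171631
y = r_b·(sin φ − φ·cos φ) = 43.298905·(0.55557023 − 0.58904862·0.83146961) = 2.848817

x=50.171631 y=2.848817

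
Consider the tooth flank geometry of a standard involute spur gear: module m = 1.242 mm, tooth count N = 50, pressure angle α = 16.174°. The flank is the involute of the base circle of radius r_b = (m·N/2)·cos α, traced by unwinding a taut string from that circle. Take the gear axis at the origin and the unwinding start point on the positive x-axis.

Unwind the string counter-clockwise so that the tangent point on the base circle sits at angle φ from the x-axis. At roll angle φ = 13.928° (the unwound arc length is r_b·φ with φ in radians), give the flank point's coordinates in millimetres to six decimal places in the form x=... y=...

pitch radius r_p = m·N/2 = 1.242·50/2 = 31.050000
base radius r_b = r_p·cos α = 31.050000·cos 16.174° = 29.821047
roll angle φ = 13.928° = 0.24308946 rad
x = r_b·(cos φ + φ·sin φ) = 29.821047·(0.97059897 + 0.24308946·0.24070240) = 30.689173
y = r_b·(sin φ − φ·cos φ) = 29.821047·(0.24070240 − 0.24308946·0.97059897) = 0.141949

x=30.689173 y=0.141949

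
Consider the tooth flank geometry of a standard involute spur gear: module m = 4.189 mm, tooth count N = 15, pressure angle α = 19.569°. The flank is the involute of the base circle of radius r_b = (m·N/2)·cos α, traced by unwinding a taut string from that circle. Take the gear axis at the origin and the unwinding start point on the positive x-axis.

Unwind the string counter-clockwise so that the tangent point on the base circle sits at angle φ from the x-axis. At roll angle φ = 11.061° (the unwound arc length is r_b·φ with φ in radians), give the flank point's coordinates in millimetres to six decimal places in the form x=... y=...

x=30.149287 y=0.070731

pitch radius r_p = m·N/2 = 4.189·15/2 = 31.417500
base radius r_b = r_p·cos α = 31.417500·cos 19.569° = 29.602788
roll angle φ = 11.061° = 0.19305087 rad
x = r_b·(cos φ + φ·sin φ) = 29.602788·(0.98142348 + 0.19305087·0.19185398) = 30.149287
y = r_b·(sin φ − φ·cos φ) = 29.602788·(0.19185398 − 0.19305087·0.98142348) = 0.070731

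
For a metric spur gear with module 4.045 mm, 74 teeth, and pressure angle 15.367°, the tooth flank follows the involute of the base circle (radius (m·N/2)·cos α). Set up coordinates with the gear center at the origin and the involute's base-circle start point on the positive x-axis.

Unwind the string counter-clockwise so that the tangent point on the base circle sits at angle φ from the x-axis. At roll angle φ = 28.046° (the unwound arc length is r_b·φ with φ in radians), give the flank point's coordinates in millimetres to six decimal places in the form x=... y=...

pitch radius r_p = m·N/2 = 4.045·74/2 = 149.665000
base radius r_b = r_p·cos α = 149.665000·cos 15.367° = 144.314206
roll angle φ = 28.046° = 0.48949504 rad
x = r_b·(cos φ + φ·sin φ) = 144.314206·(0.88257039 + 0.48949504·0.47018029) = 160.581493
y = r_b·(sin φ − φ·cos φ) = 144.314206·(0.47018029 − 0.48949504·0.88257039) = 5.507962

x=160.581493 y=5.507962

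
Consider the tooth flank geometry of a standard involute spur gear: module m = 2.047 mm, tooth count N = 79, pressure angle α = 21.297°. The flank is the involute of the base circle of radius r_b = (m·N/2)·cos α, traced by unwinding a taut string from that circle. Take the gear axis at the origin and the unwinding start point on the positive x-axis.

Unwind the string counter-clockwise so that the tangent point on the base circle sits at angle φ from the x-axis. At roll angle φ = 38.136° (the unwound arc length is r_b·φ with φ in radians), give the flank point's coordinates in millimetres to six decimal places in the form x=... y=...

pitch radius r_p = m·N/2 = 2.047·79/2 = 80.856500
base radius r_b = r_p·cos α = 80.856500·cos 21.297° = 75.334830
roll angle φ = 38.136° = 0.66559876 rad
x = r_b·(cos φ + φ·sin φ) = 75.334830·(0.78654717 + 0.66559876·0.61753020) = 90.219071
y = r_b·(sin φ − φ·cos φ) = 75.334830·(0.61753020 − 0.66559876·0.78654717) = 7.081879

x=90.219071 y=7.081879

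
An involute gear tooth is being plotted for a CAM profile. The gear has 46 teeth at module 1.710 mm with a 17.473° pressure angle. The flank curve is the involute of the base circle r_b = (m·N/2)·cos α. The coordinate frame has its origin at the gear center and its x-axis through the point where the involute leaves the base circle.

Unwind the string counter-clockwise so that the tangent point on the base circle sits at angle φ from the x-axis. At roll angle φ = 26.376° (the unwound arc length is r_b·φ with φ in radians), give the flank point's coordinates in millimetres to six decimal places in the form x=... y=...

pitch radius r_p = m·N/2 = 1.710·46/2 = 39.330000
base radius r_b = r_p·cos α = 39.330000·cos 17.473° = 37.515257
roll angle φ = 26.376° = 0.46034804 rad
x = r_b·(cos φ + φ·sin φ) = 37.515257·(0.89589793 + 0.46034804·0.44425995) = 41.282243
y = r_b·(sin φ − φ·cos φ) = 37.515257·(0.44425995 − 0.46034804·0.89589793) = 1.194301

x=41.282243 y=1.194301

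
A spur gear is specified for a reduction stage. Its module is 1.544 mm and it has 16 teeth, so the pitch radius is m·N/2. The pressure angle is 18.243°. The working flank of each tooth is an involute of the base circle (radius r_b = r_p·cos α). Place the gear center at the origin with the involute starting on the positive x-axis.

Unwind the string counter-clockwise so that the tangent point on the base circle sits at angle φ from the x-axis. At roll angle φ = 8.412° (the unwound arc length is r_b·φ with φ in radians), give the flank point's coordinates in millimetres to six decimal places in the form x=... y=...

pitch radius r_p = m·N/2 = 1.544·16/2 = 12.352000
base radius r_b = r_p·cos α = 12.352000·cos 18.243° = 11.731156
roll angle φ = 8.412° = 0.14681710 rad
x = r_b·(cos φ + φ·sin φ) = 11.731156·(0.98924172 + 0.14681710·0.14629022) = 11.856910
y = r_b·(sin φ − φ·cos φ) = 11.731156·(0.14629022 − 0.14681710·0.98924172) = 0.012348

x=11.856910 y=0.012348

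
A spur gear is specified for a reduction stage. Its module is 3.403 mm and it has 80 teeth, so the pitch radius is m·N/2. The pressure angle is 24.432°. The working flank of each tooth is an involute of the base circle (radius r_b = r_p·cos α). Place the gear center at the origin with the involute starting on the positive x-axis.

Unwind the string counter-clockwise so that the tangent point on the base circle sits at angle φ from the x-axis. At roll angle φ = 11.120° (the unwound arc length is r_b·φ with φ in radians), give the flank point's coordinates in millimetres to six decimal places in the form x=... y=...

x=126.242970 y=0.300862

pitch radius r_p = m·N/2 = 3.403·80/2 = 136.120000
base radius r_b = r_p·cos α = 136.120000·cos 24.432° = 123.930835
roll angle φ = 11.120° = 0.19408061 rad
x = r_b·(cos φ + φ·sin φ) = 123.930835·(0.98122540 + 0.19408061·0.19286449) = 126.242970
y = r_b·(sin φ − φ·cos φ) = 123.930835·(0.19286449 − 0.19408061·0.98122540) = 0.300862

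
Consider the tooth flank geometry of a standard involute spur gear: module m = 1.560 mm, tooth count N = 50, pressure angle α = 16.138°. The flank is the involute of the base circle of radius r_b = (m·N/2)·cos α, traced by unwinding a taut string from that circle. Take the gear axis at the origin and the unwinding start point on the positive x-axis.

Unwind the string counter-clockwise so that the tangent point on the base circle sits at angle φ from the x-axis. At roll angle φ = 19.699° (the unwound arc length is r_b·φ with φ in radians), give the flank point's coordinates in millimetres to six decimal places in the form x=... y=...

pitch radius r_p = m·N/2 = 1.560·50/2 = 39.000000
base radius r_b = r_p·cos α = 39.000000·cos 16.138° = 37.463206
roll angle φ = 19.699° = 0.34381241 rad
x = r_b·(cos φ + φ·sin φ) = 37.463206·(0.94147643 + 0.34381241·0.33707883) = 39.612407
y = r_b·(sin φ − φ·cos φ) = 37.463206·(0.33707883 − 0.34381241·0.94147643) = 0.501540

x=39.612407 y=0.501540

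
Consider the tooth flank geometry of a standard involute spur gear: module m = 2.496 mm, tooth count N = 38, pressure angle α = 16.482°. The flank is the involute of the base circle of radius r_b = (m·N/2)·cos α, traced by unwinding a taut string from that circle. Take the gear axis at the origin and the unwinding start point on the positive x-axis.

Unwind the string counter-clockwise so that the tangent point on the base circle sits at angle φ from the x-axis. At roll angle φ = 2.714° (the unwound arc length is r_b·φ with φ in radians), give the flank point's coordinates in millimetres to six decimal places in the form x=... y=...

x=45.526285 y=0.001611

pitch radius r_p = m·N/2 = 2.496·38/2 = 47.424000
base radius r_b = r_p·cos α = 47.424000·cos 16.482° = 45.475296
roll angle φ = 2.714° = 0.04736824 rad
x = r_b·(cos φ + φ·sin φ) = 45.475296·(0.99887833 + 0.04736824·0.04735052) = 45.526285
y = r_b·(sin φ − φ·cos φ) = 45.475296·(0.04735052 − 0.04736824·0.99887833) = 0.001611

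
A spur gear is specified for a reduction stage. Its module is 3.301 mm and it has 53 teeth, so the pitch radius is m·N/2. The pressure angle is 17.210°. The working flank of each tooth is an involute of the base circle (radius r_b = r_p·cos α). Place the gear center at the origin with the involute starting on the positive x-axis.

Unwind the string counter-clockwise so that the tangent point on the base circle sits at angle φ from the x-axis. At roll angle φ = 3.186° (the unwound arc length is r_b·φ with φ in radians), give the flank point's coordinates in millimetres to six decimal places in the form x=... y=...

pitch radius r_p = m·N/2 = 3.301·53/2 = 87.476500
base radius r_b = r_p·cos α = 87.476500·cos 17.210° = 83.559892
roll angle φ = 3.186° = 0.05560619 rad
x = r_b·(cos φ + φ·sin φ) = 83.559892·(0.99845437 + 0.05560619·0.05557754) = 83.688977
y = r_b·(sin φ − φ·cos φ) = 83.559892·(0.05557754 − 0.05560619·0.99845437) = 0.004788

x=83.688977 y=0.004788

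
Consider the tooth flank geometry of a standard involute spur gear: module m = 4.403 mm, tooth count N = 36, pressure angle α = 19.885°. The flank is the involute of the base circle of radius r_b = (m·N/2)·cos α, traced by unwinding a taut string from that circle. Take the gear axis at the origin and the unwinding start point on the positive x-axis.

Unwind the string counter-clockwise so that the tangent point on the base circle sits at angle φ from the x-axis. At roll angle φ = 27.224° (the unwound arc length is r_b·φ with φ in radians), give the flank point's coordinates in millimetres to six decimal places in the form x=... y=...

x=82.472753 y=2.605273

pitch radius r_p = m·N/2 = 4.403·36/2 = 79.254000
base radius r_b = r_p·cos α = 79.254000·cos 19.885° = 74.528655
roll angle φ = 27.224° = 0.47514844 rad
x = r_b·(cos φ + φ·sin φ) = 74.528655·(0.88922483 + 0.47514844·0.45747044) = 82.472753
y = r_b·(sin φ − φ·cos φ) = 74.528655·(0.45747044 − 0.47514844·0.88922483) = 2.605273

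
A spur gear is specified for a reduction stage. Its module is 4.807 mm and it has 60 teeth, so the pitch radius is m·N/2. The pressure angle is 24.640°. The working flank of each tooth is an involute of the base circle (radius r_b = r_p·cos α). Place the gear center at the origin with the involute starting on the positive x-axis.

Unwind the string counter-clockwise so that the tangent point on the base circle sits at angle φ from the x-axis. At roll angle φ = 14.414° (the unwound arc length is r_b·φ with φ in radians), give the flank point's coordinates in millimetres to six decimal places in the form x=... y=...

pitch radius r_p = m·N/2 = 4.807·60/2 = 144.210000
base radius r_b = r_p·cos α = 144.210000·cos 24.640° = 131.078997
roll angle φ = 14.414° = 0.25157176 rad
x = r_b·(cos φ + φ·sin φ) = 131.078997·(0.96852237 + 0.25157176·0.24892655) = 135.161486
y = r_b·(sin φ − φ·cos φ) = 131.078997·(0.24892655 − 0.25157176·0.96852237) = 0.691268

x=135.161486 y=0.691268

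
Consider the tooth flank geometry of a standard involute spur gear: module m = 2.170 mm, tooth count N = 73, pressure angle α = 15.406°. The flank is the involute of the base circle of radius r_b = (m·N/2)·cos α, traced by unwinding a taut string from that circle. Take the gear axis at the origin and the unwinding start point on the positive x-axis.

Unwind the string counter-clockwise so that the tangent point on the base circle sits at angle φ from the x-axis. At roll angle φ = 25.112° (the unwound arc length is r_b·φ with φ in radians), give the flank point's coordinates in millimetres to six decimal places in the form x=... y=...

pitch radius r_p = m·N/2 = 2.170·73/2 = 79.205000
base radius r_b = r_p·cos α = 79.205000·cos 15.406° = 76.358973
roll angle φ = 25.112° = 0.43828708 rad
x = r_b·(cos φ + φ·sin φ) = 76.358973·(0.90547994 + 0.43828708·0.42438908) = 83.344612
y = r_b·(sin φ − φ·cos φ) = 76.358973·(0.42438908 − 0.43828708·0.90547994) = 2.102080

x=83.344612 y=2.102080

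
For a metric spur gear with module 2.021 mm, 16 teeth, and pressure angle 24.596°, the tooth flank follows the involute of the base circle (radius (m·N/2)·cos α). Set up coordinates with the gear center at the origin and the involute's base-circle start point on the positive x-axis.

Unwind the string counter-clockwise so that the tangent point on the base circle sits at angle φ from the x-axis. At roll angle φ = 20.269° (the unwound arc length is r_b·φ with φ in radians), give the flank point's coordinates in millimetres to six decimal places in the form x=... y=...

pitch radius r_p = m·N/2 = 2.021·16/2 = 16.168000
base radius r_b = r_p·cos α = 16.168000·cos 24.596° = 14.700999
roll angle φ = 20.269° = 0.35376079 rad
x = r_b·(cos φ + φ·sin φ) = 14.700999·(0.93807651 + 0.35376079·0.34642815) = 15.592309
y = r_b·(sin φ − φ·cos φ) = 14.700999·(0.34642815 − 0.35376079·0.93807651) = 0.214245

x=15.592309 y=0.214245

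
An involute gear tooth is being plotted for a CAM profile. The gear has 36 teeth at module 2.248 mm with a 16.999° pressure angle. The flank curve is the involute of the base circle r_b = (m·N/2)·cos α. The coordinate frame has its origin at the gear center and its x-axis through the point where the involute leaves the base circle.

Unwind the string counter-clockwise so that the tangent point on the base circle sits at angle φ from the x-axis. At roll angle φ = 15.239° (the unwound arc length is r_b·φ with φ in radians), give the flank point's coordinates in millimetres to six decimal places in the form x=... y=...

x=40.040702 y=0.240975

pitch radius r_p = m·N/2 = 2.248·36/2 = 40.464000
base radius r_b = r_p·cos α = 40.464000·cos 16.999° = 38.696122
roll angle φ = 15.239° = 0.26597072 rad
x = r_b·(cos φ + φ·sin φ) = 38.696122·(0.96483780 + 0.26597072·0.26284598) = 40.040702
y = r_b·(sin φ − φ·cos φ) = 38.696122·(0.26284598 − 0.26597072·0.96483780) = 0.240975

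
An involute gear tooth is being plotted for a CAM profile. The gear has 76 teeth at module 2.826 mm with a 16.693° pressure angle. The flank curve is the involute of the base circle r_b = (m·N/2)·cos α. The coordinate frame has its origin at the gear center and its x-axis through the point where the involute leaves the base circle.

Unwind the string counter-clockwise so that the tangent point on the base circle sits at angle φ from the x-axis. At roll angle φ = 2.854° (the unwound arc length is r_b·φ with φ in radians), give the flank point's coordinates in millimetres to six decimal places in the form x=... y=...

pitch radius r_p = m·N/2 = 2.826·76/2 = 107.388000
base radius r_b = r_p·cos α = 107.388000·cos 16.693° = 102.862411
roll angle φ = 2.854° = 0.04981170 rad
x = r_b·(cos φ + φ·sin φ) = 102.862411·(0.99875965 + 0.04981170·0.04979110) = 102.989944
y = r_b·(sin φ − φ·cos φ) = 102.862411·(0.04979110 − 0.04981170·0.99875965) = 0.004237

x=102.989944 y=0.004237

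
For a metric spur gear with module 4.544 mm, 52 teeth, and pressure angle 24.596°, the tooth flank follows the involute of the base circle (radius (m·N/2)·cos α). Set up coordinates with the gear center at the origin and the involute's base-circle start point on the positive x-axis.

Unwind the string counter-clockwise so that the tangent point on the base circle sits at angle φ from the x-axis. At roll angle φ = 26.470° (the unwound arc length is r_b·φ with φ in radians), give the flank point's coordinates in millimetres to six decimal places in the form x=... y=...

pitch radius r_p = m·N/2 = 4.544·52/2 = 118.144000
base radius r_b = r_p·cos α = 118.144000·cos 24.596° = 107.424224
roll angle φ = 26.470° = 0.46198865 rad
x = r_b·(cos φ + φ·sin φ) = 107.424224·(0.89516787 + 0.46198865·0.44572917) = 118.283705
y = r_b·(sin φ − φ·cos φ) = 107.424224·(0.44572917 − 0.46198865·0.89516787) = 3.456027

x=118.283705 y=3.456027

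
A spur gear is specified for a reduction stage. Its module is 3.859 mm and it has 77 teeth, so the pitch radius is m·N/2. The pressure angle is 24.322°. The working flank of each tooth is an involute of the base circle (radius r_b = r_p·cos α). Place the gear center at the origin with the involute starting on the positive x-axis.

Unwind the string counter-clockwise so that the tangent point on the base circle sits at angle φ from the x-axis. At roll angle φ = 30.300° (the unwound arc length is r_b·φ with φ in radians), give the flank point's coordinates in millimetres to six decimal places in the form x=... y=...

x=153.013190 y=6.489553

pitch radius r_p = m·N/2 = 3.859·77/2 = 148.571500
base radius r_b = r_p·cos α = 148.571500·cos 24.322° = 135.385066
roll angle φ = 30.300° = 0.52883476 rad
x = r_b·(cos φ + φ·sin φ) = 135.385066·(0.86339555 + 0.52883476·0.50452762) = 153.013190
y = r_b·(sin φ − φ·cos φ) = 135.385066·(0.50452762 − 0.52883476·0.86339555) = 6.489553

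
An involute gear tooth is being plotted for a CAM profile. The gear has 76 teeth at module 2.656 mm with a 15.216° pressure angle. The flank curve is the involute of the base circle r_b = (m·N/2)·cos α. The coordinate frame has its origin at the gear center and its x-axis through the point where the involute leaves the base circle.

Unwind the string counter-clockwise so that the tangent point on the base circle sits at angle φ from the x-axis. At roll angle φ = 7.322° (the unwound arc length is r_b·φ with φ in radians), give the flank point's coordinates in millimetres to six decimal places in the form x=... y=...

pitch radius r_p = m·N/2 = 2.656·76/2 = 100.928000
base radius r_b = r_p·cos α = 100.928000·cos 15.216° = 97.389791
roll angle φ = 7.322° = 0.12779301 rad
x = r_b·(cos φ + φ·sin φ) = 97.389791·(0.99184558 + 0.12779301·0.12744546) = 98.181786
y = r_b·(sin φ − φ·cos φ) = 97.389791·(0.12744546 − 0.12779301·0.99184558) = 0.067640

x=98.181786 y=0.067640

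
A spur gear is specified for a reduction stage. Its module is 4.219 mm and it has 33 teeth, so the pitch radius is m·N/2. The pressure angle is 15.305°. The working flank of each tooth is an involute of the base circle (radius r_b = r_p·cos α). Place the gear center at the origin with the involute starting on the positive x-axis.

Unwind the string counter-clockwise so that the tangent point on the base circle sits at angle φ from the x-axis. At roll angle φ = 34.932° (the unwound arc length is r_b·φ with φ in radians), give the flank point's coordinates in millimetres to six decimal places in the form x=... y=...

pitch radius r_p = m·N/2 = 4.219·33/2 = 69.613500
base radius r_b = r_p·cos α = 69.613500·cos 15.305° = 67.144615
roll angle φ = 34.932° = 0.60967841 rad
x = r_b·(cos φ + φ·sin φ) = 67.144615·(0.81983220 + 0.60967841·0.57260384) = 78.487784
y = r_b·(sin φ − φ·cos φ) = 67.144615·(0.57260384 − 0.60967841·0.81983220) = 4.886103

x=78.487784 y=4.886103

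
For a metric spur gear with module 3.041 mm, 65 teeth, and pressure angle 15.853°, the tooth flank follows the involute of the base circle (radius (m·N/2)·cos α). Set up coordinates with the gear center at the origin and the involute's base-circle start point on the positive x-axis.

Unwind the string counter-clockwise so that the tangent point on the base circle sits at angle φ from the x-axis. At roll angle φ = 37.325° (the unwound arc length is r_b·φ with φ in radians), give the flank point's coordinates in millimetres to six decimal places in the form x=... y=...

x=113.156705 y=8.395101

pitch radius r_p = m·N/2 = 3.041·65/2 = 98.832500
base radius r_b = r_p·cos α = 98.832500·cos 15.853° = 95.073477
roll angle φ = 37.325° = 0.65144414 rad
x = r_b·(cos φ + φ·sin φ) = 95.073477·(0.79520899 + 0.65144414·0.60633543) = 113.156705
y = r_b·(sin φ − φ·cos φ) = 95.073477·(0.60633543 − 0.65144414·0.79520899) = 8.395101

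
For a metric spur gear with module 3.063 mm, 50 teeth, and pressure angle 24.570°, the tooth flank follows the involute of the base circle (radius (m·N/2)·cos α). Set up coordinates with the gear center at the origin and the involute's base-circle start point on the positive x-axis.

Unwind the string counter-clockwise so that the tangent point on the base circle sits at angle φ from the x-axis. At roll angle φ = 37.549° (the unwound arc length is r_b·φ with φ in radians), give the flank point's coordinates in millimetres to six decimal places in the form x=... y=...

pitch radius r_p = m·N/2 = 3.063·50/2 = 76.575000
base radius r_b = r_p·cos α = 76.575000·cos 24.570° = 69.641436
roll angle φ = 37.549° = 0.65535368 rad
x = r_b·(cos φ + φ·sin φ) = 69.641436·(0.79283243 + 0.65535368·0.60943969) = 83.028677
y = r_b·(sin φ − φ·cos φ) = 69.641436·(0.60943969 − 0.65535368·0.79283243) = 6.257564

x=83.028677 y=6.257564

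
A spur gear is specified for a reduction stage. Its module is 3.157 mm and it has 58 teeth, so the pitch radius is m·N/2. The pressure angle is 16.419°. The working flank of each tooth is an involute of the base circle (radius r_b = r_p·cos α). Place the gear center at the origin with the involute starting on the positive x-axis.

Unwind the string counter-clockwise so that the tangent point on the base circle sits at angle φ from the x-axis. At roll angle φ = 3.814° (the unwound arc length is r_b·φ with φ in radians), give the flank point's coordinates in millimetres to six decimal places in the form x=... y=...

pitch radius r_p = m·N/2 = 3.157·58/2 = 91.553000
base radius r_b = r_p·cos α = 91.553000·cos 16.419° = 87.819496
roll angle φ = 3.814° = 0.06656686 rad
x = r_b·(cos φ + φ·sin φ) = 87.819496·(0.99778524 + 0.06656686·0.06651771) = 88.013851
y = r_b·(sin φ − φ·cos φ) = 87.819496·(0.06651771 − 0.06656686·0.99778524) = 0.008631

x=88.013851 y=0.008631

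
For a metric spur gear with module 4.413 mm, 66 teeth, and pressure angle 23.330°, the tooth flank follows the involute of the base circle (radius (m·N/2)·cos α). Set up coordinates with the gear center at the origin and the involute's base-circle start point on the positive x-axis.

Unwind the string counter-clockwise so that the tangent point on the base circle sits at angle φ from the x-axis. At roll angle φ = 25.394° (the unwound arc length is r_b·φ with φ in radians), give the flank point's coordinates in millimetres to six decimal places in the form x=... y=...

pitch radius r_p = m·N/2 = 4.413·66/2 = 145.629000
base radius r_b = r_p·cos α = 145.629000·cos 23.330° = 133.722249
roll angle φ = 25.394° = 0.44320891 rad
x = r_b·(cos φ + φ·sin φ) = 133.722249·(0.90338021 + 0.44320891·0.42884053) = 146.218078
y = r_b·(sin φ − φ·cos φ) = 133.722249·(0.42884053 − 0.44320891·0.90338021) = 3.804983

x=146.218078 y=3.804983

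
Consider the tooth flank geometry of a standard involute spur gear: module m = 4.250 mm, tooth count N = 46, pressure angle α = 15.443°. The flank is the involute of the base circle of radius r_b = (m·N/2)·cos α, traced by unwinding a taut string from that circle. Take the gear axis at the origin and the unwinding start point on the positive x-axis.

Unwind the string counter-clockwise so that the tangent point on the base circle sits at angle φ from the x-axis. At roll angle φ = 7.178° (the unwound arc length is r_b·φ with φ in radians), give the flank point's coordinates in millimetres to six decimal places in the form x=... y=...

x=94.957318 y=0.061658

pitch radius r_p = m·N/2 = 4.250·46/2 = 97.750000
base radius r_b = r_p·cos α = 97.750000·cos 15.443° = 94.220818
roll angle φ = 7.178° = 0.12527973 rad
x = r_b·(cos φ + φ·sin φ) = 94.220818·(0.99216275 + 0.12527973·0.12495228) = 94.957318
y = r_b·(sin φ − φ·cos φ) = 94.220818·(0.12495228 − 0.12527973·0.99216275) = 0.061658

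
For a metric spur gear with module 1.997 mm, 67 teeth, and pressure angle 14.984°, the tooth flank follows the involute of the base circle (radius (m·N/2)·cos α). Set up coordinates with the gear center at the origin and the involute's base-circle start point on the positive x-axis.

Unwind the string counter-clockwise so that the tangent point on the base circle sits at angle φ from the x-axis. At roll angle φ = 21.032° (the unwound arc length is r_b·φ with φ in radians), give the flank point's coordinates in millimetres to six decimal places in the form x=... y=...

x=68.833178 y=1.051207

pitch radius r_p = m·N/2 = 1.997·67/2 = 66.899500
base radius r_b = r_p·cos α = 66.899500·cos 14.984° = 64.624788
roll angle φ = 21.032° = 0.36707765 rad
x = r_b·(cos φ + φ·sin φ) = 64.624788·(0.93338013 + 0.36707765·0.35888930) = 68.833178
y = r_b·(sin φ − φ·cos φ) = 64.624788·(0.35888930 − 0.36707765·0.93338013) = 1.051207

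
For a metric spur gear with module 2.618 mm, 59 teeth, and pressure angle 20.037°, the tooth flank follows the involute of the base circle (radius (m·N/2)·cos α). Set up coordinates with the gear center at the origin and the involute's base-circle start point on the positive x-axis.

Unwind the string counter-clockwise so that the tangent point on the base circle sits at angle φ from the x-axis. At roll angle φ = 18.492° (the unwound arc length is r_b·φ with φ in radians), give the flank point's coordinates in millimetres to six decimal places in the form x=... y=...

x=76.237409 y=0.804650

pitch radius r_p = m·N/2 = 2.618·59/2 = 77.231000
base radius r_b = r_p·cos α = 77.231000·cos 20.037° = 72.556328
roll angle φ = 18.492° = 0.32274629 rad
x = r_b·(cos φ + φ·sin φ) = 72.556328·(0.94836795 + 0.32274629·0.31717224) = 76.237409
y = r_b·(sin φ − φ·cos φ) = 72.556328·(0.31717224 − 0.32274629·0.94836795) = 0.804650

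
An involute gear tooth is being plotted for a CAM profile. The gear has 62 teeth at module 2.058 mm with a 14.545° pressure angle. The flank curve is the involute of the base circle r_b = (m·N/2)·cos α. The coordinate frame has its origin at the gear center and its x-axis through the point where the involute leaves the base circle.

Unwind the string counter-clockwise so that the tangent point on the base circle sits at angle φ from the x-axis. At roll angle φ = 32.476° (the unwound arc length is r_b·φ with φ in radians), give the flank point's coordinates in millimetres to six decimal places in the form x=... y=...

pitch radius r_p = m·N/2 = 2.058·62/2 = 63.798000
base radius r_b = r_p·cos α = 63.798000·cos 14.545° = 61.753318
roll angle φ = 32.476° = 0.56681313 rad
x = r_b·(cos φ + φ·sin φ) = 61.753318·(0.84361644 + 0.56681313·0.53694628) = 70.890626
y = r_b·(sin φ − φ·cos φ) = 61.753318·(0.53694628 − 0.56681313·0.84361644) = 3.629453

x=70.890626 y=3.629453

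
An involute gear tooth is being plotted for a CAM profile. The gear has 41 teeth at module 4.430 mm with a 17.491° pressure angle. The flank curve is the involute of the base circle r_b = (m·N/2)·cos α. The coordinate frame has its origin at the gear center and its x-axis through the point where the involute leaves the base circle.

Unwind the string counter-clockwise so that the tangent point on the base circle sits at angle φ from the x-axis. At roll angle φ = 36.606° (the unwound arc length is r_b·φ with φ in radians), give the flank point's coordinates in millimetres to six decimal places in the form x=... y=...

pitch radius r_p = m·N/2 = 4.430·41/2 = 90.815000
base radius r_b = r_p·cos α = 90.815000·cos 17.491° = 86.616093
roll angle φ = 36.606° = 0.63889523 rad
x = r_b·(cos φ + φ·sin φ) = 86.616093·(0.80275503 + 0.63889523·0.59630894) = 102.530412
y = r_b·(sin φ − φ·cos φ) = 86.616093·(0.59630894 − 0.63889523·0.80275503) = 7.226604

x=102.530412 y=7.226604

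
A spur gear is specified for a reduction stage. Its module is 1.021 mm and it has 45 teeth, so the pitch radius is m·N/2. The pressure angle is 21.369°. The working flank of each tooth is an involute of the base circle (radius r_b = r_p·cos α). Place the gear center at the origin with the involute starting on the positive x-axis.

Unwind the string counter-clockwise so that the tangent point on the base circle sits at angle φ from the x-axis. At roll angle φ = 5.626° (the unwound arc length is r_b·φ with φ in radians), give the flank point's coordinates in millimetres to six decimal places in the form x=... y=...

pitch radius r_p = m·N/2 = 1.021·45/2 = 22.972500
base radius r_b = r_p·cos α = 22.972500·cos 21.369° = 21.393212
roll angle φ = 5.626° = 0.09819222 rad
x = r_b·(cos φ + φ·sin φ) = 21.393212·(0.99518302 + 0.09819222·0.09803451) = 21.496097
y = r_b·(sin φ − φ·cos φ) = 21.393212·(0.09803451 − 0.09819222·0.99518302) = 0.006745

x=21.496097 y=0.006745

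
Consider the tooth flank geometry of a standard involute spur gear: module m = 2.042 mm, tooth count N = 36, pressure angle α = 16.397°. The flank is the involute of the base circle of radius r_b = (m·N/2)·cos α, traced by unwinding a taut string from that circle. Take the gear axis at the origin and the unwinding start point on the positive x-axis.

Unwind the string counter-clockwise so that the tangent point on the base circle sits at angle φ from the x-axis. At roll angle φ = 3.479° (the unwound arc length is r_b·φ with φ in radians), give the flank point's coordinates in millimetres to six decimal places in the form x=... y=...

pitch radius r_p = m·N/2 = 2.042·36/2 = 36.756000
base radius r_b = r_p·cos α = 36.756000·cos 16.397° = 35.261088
roll angle φ = 3.479° = 0.06072000 rad
x = r_b·(cos φ + φ·sin φ) = 35.261088·(0.99815711 + 0.06072000·0.06068270) = 35.326030
y = r_b·(sin φ − φ·cos φ) = 35.261088·(0.06068270 − 0.06072000·0.99815711) = 0.002630

x=35.326030 y=0.002630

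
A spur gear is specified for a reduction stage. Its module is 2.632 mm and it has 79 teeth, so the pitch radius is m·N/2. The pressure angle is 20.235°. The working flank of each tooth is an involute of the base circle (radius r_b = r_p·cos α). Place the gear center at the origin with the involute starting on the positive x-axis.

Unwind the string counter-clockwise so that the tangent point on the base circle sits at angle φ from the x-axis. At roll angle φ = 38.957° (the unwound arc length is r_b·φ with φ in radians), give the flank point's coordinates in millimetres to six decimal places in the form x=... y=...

x=117.555894 y=9.755999

pitch radius r_p = m·N/2 = 2.632·79/2 = 103.964000
base radius r_b = r_p·cos α = 103.964000·cos 20.235° = 97.547541
roll angle φ = 38.957° = 0.67992792 rad
x = r_b·(cos φ + φ·sin φ) = 97.547541·(0.77761804 + 0.67992792·0.62873697) = 117.555894
y = r_b·(sin φ − φ·cos φ) = 97.547541·(0.62873697 − 0.67992792·0.77761804) = 9.755999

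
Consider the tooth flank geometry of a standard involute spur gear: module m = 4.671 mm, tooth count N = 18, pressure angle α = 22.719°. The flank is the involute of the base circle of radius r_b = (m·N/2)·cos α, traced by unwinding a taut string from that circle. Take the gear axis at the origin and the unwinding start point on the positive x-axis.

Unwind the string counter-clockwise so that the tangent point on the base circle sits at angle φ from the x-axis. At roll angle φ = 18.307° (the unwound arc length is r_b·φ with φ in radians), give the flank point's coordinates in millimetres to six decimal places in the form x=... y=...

x=40.706371 y=0.417348

pitch radius r_p = m·N/2 = 4.671·18/2 = 42.039000
base radius r_b = r_p·cos α = 42.039000·cos 22.719° = 38.777197
roll angle φ = 18.307° = 0.31951743 rad
x = r_b·(cos φ + φ·sin φ) = 38.777197·(0.94938711 + 0.31951743·0.31410845) = 40.706371
y = r_b·(sin φ − φ·cos φ) = 38.777197·(0.31410845 − 0.31951743·0.94938711) = 0.417348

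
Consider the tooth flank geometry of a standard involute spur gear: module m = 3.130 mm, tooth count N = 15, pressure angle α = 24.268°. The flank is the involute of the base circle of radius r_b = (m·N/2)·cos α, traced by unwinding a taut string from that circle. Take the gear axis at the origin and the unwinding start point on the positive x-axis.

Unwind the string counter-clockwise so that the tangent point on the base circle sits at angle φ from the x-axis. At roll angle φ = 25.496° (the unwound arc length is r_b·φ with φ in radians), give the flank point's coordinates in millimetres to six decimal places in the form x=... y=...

pitch radius r_p = m·N/2 = 3.130·15/2 = 23.475000
base radius r_b = r_p·cos α = 23.475000·cos 24.268° = 21.400584
roll angle φ = 25.496° = 0.44498915 rad
x = r_b·(cos φ + φ·sin φ) = 21.400584·(0.90261534 + 0.44498915·0.43044808) = 23.415664
y = r_b·(sin φ − φ·cos φ) = 21.400584·(0.43044808 − 0.44498915·0.90261534) = 0.616210

x=23.415664 y=0.616210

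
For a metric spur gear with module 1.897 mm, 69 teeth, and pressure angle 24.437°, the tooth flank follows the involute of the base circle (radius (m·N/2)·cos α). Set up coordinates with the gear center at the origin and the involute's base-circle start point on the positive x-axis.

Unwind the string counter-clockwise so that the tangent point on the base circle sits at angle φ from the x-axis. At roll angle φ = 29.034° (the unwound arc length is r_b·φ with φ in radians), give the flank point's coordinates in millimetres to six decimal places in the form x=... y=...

pitch radius r_p = m·N/2 = 1.897·69/2 = 65.446500
base radius r_b = r_p·cos α = 65.446500·cos 24.437° = 59.583587
roll angle φ = 29.034° = 0.50673890 rad
x = r_b·(cos φ + φ·sin φ) = 59.583587·(0.87433186 + 0.50673890·0.48532854) = 66.749509
y = r_b·(sin φ − φ·cos φ) = 59.583587·(0.48532854 − 0.50673890·0.87433186) = 2.518633

x=66.749509 y=2.518633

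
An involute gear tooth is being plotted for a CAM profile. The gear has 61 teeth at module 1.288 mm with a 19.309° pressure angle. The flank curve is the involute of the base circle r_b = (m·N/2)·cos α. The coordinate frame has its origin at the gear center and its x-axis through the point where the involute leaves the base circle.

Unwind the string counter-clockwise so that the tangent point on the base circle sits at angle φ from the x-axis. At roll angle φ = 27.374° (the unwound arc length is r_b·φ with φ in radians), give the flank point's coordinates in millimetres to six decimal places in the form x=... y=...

x=41.067118 y=1.317201

pitch radius r_p = m·N/2 = 1.288·61/2 = 39.284000
base radius r_b = r_p·cos α = 39.284000·cos 19.309° = 37.074237
roll angle φ = 27.374° = 0.47776643 rad
x = r_b·(cos φ + φ·sin φ) = 37.074237·(0.88802413 + 0.47776643·0.45979686) = 41.067118
y = r_b·(sin φ − φ·cos φ) = 37.074237·(0.45979686 − 0.47776643·0.88802413) = 1.317201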